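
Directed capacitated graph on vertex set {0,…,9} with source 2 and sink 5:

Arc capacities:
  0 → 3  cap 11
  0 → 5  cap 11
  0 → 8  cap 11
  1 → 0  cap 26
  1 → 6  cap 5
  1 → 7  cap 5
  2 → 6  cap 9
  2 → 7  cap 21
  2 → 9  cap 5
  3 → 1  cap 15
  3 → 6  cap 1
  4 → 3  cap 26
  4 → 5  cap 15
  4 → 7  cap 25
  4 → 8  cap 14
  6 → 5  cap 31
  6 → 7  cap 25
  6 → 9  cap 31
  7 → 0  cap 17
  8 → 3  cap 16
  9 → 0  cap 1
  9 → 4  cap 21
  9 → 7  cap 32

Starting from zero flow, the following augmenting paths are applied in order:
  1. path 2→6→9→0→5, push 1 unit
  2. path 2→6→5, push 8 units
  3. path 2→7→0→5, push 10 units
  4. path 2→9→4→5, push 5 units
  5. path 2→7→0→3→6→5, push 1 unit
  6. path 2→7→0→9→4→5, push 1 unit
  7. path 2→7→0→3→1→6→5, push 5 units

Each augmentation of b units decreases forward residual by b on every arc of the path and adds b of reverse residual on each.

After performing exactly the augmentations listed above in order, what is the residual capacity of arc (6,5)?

Residual capacity of (6,5): 17

after path 1 (2→6→9→0→5, push 1): res(6,5)=31
after path 2 (2→6→5, push 8): res(6,5)=23
after path 3 (2→7→0→5, push 10): res(6,5)=23
after path 4 (2→9→4→5, push 5): res(6,5)=23
after path 5 (2→7→0→3→6→5, push 1): res(6,5)=22
after path 6 (2→7→0→9→4→5, push 1): res(6,5)=22
after path 7 (2→7→0→3→1→6→5, push 5): res(6,5)=17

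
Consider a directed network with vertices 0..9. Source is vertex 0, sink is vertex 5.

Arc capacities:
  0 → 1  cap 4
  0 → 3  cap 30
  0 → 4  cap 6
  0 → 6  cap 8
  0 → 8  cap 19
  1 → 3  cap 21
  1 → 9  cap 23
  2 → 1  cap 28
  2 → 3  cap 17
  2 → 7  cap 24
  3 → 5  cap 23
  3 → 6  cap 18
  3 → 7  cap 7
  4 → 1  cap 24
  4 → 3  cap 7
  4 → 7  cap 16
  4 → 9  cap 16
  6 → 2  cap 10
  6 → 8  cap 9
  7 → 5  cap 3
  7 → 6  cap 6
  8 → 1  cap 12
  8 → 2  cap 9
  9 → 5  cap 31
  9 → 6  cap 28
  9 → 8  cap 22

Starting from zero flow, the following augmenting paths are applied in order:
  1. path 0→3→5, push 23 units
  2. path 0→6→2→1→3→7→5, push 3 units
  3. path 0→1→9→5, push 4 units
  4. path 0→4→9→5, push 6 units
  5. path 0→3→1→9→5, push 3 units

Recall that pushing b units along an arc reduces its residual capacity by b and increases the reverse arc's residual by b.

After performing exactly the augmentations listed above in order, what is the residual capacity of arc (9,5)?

Residual capacity of (9,5): 18

after path 1 (0→3→5, push 23): res(9,5)=31
after path 2 (0→6→2→1→3→7→5, push 3): res(9,5)=31
after path 3 (0→1→9→5, push 4): res(9,5)=27
after path 4 (0→4→9→5, push 6): res(9,5)=21
after path 5 (0→3→1→9→5, push 3): res(9,5)=18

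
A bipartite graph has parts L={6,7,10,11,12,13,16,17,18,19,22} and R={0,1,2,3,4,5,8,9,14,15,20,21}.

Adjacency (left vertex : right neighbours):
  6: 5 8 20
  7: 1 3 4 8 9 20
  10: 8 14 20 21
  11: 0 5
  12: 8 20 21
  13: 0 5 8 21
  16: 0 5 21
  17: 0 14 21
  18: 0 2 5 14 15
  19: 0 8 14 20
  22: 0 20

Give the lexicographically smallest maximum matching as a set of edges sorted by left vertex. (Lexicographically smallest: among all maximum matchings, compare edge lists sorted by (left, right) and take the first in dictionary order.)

|M| = 8 (so the lex-smallest maximum matching has 8 edges)
process left vertices in ascending order; for each, take the smallest-labelled available neighbour that still permits 8 edges overall, or leave it unmatched if none does
lex-smallest matching: {6-5, 7-1, 10-8, 11-0, 12-20, 13-21, 17-14, 18-2}

Lex-smallest maximum matching: {(6,5), (7,1), (10,8), (11,0), (12,20), (13,21), (17,14), (18,2)}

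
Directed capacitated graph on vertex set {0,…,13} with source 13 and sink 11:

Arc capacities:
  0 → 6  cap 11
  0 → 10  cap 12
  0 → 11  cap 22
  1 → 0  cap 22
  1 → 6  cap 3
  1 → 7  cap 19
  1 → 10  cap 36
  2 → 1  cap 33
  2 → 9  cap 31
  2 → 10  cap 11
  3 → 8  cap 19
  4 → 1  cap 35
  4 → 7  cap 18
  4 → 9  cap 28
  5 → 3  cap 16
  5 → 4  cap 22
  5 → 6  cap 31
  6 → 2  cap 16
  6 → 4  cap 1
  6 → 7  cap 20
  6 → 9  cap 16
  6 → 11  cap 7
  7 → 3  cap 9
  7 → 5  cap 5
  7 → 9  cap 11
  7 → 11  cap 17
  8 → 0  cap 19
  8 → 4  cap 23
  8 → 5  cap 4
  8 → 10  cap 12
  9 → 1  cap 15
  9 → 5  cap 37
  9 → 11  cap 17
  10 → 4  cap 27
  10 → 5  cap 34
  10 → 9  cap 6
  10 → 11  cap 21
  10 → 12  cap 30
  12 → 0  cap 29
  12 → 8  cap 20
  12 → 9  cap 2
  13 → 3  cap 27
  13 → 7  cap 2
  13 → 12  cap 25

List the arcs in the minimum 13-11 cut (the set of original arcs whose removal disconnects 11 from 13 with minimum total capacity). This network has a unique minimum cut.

Min-cut arcs: {(3,8), (13,7), (13,12)} (total capacity 46)

augment #1: 13→7→11 push 2
augment #2: 13→12→0→11 push 22
augment #3: 13→12→9→11 push 2
augment #4: 13→3→8→10→11 push 12
augment #5: 13→12→0→6→11 push 1
augment #6: 13→3→8→0→6→11 push 6
augment #7: 13→3→8→0→10→11 push 1
max flow = 46; residual-reachable set from 13 gives S-side
cut edges (S→T): {(3,8), (13,7), (13,12)} total cap 46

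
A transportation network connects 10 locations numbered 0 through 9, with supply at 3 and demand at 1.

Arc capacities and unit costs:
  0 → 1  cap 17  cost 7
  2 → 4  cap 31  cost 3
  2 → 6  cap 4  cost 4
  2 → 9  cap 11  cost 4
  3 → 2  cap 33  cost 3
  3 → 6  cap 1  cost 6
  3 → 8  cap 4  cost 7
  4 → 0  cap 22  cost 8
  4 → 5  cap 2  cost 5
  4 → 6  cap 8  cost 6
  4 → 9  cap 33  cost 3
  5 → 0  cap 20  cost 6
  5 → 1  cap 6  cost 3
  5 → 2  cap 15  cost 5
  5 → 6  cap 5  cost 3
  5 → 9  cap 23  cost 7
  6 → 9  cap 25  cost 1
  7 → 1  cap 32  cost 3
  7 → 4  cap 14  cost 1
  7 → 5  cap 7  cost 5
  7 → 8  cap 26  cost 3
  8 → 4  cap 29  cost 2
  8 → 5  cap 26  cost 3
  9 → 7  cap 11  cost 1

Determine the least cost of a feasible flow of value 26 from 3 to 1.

Minimum cost for 26 units: 390

shortest-cost path #1: 3→6→9→7→1 push 1 @ unit cost 11 (adds 11)
shortest-cost path #2: 3→2→9→7→1 push 10 @ unit cost 11 (adds 110)
shortest-cost path #3: 3→8→5→1 push 4 @ unit cost 13 (adds 52)
shortest-cost path #4: 3→2→4→5→1 push 2 @ unit cost 14 (adds 28)
shortest-cost path #5: 3→2→4→0→1 push 9 @ unit cost 21 (adds 189)
total cost = 390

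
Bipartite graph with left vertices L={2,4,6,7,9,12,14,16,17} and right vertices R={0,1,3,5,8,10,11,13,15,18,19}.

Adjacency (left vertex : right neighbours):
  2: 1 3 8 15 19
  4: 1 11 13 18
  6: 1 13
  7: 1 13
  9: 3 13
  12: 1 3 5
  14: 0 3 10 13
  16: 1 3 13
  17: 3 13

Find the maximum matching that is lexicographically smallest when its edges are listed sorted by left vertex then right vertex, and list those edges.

Lex-smallest maximum matching: {(2,8), (4,11), (6,1), (7,13), (9,3), (12,5), (14,0)}

|M| = 7 (so the lex-smallest maximum matching has 7 edges)
process left vertices in ascending order; for each, take the smallest-labelled available neighbour that still permits 7 edges overall, or leave it unmatched if none does
lex-smallest matching: {2-8, 4-11, 6-1, 7-13, 9-3, 12-5, 14-0}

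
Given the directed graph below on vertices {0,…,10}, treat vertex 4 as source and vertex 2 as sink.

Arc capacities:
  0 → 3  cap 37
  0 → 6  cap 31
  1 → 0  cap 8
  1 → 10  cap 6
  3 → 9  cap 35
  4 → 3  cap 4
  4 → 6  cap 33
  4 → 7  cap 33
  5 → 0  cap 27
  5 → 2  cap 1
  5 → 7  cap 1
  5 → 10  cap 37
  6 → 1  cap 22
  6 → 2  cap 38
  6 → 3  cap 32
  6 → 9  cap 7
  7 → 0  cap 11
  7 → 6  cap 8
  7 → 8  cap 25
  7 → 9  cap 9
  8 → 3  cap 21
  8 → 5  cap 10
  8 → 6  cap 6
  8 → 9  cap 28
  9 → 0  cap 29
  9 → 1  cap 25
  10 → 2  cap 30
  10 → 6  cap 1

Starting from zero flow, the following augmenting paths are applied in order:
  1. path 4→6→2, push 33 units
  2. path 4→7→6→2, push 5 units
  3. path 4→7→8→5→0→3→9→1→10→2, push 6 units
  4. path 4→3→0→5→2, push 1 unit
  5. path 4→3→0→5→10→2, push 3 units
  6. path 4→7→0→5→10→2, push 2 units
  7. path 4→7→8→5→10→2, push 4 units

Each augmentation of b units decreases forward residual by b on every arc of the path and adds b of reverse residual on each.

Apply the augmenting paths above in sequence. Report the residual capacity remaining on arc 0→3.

Residual capacity of (0,3): 35

after path 1 (4→6→2, push 33): res(0,3)=37
after path 2 (4→7→6→2, push 5): res(0,3)=37
after path 3 (4→7→8→5→0→3→9→1→10→2, push 6): res(0,3)=31
after path 4 (4→3→0→5→2, push 1): res(0,3)=32
after path 5 (4→3→0→5→10→2, push 3): res(0,3)=35
after path 6 (4→7→0→5→10→2, push 2): res(0,3)=35
after path 7 (4→7→8→5→10→2, push 4): res(0,3)=35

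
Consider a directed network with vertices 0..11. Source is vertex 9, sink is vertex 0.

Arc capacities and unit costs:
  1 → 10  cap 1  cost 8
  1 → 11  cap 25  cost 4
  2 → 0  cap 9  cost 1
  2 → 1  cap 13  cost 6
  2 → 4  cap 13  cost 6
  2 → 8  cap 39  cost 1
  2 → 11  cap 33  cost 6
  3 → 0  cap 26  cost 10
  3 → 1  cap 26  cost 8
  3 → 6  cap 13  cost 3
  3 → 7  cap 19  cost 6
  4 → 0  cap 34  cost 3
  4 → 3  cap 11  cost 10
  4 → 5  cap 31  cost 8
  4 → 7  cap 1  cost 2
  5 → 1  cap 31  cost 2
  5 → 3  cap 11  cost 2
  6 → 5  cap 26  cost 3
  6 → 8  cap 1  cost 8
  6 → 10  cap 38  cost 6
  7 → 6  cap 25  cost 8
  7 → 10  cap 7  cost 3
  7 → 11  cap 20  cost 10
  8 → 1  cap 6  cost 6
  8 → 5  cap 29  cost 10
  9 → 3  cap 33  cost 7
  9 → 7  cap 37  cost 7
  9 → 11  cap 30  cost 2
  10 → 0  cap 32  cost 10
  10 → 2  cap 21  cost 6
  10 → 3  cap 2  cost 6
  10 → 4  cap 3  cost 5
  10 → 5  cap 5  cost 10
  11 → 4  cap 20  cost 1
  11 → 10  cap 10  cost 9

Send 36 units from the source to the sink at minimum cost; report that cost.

shortest-cost path #1: 9→11→4→0 push 20 @ unit cost 6 (adds 120)
shortest-cost path #2: 9→3→0 push 16 @ unit cost 17 (adds 272)
total cost = 392

Minimum cost for 36 units: 392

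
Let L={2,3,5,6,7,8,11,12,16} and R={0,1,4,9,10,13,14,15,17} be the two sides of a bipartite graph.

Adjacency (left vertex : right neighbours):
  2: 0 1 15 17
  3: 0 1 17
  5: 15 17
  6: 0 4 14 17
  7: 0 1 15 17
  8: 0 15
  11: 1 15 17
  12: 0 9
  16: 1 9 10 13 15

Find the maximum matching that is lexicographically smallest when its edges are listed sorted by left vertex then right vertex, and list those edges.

Lex-smallest maximum matching: {(2,0), (3,1), (5,15), (6,4), (7,17), (12,9), (16,10)}

|M| = 7 (so the lex-smallest maximum matching has 7 edges)
process left vertices in ascending order; for each, take the smallest-labelled available neighbour that still permits 7 edges overall, or leave it unmatched if none does
lex-smallest matching: {2-0, 3-1, 5-15, 6-4, 7-17, 12-9, 16-10}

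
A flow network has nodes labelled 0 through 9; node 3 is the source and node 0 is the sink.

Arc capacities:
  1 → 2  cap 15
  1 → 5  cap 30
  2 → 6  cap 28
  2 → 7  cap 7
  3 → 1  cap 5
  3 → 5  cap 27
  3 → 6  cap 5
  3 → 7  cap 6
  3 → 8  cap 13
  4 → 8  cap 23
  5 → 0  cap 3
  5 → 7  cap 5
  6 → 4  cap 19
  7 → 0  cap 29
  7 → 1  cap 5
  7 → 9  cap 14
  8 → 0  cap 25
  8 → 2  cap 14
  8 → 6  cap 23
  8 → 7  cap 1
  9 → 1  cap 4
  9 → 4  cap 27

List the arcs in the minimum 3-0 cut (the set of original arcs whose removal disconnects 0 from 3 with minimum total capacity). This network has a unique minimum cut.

Min-cut arcs: {(3,1), (3,6), (3,7), (3,8), (5,0), (5,7)} (total capacity 37)

augment #1: 3→5→0 push 3
augment #2: 3→7→0 push 6
augment #3: 3→8→0 push 13
augment #4: 3→5→7→0 push 5
augment #5: 3→1→2→7→0 push 5
augment #6: 3→6→4→8→0 push 5
max flow = 37; residual-reachable set from 3 gives S-side
cut edges (S→T): {(3,1), (3,6), (3,7), (3,8), (5,0), (5,7)} total cap 37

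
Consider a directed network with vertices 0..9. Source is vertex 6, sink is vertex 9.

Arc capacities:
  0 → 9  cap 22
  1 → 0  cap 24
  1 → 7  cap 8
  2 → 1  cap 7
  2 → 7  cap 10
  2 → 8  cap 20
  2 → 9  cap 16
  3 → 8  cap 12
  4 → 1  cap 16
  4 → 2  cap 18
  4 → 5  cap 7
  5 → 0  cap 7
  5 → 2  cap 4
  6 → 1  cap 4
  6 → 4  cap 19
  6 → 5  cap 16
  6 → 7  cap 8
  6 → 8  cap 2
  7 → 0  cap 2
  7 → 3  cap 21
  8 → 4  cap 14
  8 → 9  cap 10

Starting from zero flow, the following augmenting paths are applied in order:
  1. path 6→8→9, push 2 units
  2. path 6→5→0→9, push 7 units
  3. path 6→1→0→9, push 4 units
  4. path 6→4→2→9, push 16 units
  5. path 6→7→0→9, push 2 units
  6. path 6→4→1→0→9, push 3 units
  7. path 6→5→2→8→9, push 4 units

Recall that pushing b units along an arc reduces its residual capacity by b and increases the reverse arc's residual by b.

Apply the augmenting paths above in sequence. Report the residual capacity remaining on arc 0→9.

after path 1 (6→8→9, push 2): res(0,9)=22
after path 2 (6→5→0→9, push 7): res(0,9)=15
after path 3 (6→1→0→9, push 4): res(0,9)=11
after path 4 (6→4→2→9, push 16): res(0,9)=11
after path 5 (6→7→0→9, push 2): res(0,9)=9
after path 6 (6→4→1→0→9, push 3): res(0,9)=6
after path 7 (6→5→2→8→9, push 4): res(0,9)=6

Residual capacity of (0,9): 6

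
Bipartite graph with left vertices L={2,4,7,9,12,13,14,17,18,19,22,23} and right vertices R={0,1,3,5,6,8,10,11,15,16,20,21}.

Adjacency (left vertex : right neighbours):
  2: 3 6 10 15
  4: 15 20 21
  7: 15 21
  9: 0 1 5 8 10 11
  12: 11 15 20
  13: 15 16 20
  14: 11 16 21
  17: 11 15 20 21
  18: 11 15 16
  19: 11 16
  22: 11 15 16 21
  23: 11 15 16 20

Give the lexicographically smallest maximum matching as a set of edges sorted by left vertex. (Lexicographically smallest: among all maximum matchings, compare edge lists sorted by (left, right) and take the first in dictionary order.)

Lex-smallest maximum matching: {(2,3), (4,15), (7,21), (9,0), (12,11), (13,16), (17,20)}

|M| = 7 (so the lex-smallest maximum matching has 7 edges)
process left vertices in ascending order; for each, take the smallest-labelled available neighbour that still permits 7 edges overall, or leave it unmatched if none does
lex-smallest matching: {2-3, 4-15, 7-21, 9-0, 12-11, 13-16, 17-20}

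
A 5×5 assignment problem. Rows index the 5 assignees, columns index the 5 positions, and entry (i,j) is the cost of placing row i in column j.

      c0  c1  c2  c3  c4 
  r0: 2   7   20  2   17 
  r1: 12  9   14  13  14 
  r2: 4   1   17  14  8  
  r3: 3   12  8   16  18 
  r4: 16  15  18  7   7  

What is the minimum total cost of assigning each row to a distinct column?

Minimum assignment cost: 27

optimal assignment: row0→col3 (cost 2), row1→col2 (cost 14), row2→col1 (cost 1), row3→col0 (cost 3), row4→col4 (cost 7)
total = 2 + 14 + 1 + 3 + 7 = 27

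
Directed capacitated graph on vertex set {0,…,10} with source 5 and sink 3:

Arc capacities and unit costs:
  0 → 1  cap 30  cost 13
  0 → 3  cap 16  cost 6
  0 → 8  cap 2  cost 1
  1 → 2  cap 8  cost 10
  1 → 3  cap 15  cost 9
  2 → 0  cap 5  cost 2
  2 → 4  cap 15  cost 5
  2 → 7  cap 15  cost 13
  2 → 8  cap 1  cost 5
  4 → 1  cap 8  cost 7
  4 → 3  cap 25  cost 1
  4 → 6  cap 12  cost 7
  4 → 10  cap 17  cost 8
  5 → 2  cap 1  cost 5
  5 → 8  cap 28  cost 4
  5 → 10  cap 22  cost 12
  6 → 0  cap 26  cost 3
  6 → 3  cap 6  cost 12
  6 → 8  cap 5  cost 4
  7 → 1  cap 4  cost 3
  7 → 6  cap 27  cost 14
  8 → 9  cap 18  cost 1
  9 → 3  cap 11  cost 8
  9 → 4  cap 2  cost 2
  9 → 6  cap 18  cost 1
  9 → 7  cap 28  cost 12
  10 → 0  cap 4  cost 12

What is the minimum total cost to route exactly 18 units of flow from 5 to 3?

Minimum cost for 18 units: 230

shortest-cost path #1: 5→8→9→4→3 push 2 @ unit cost 8 (adds 16)
shortest-cost path #2: 5→2→4→3 push 1 @ unit cost 11 (adds 11)
shortest-cost path #3: 5→8→9→3 push 11 @ unit cost 13 (adds 143)
shortest-cost path #4: 5→8→9→6→0→3 push 4 @ unit cost 15 (adds 60)
total cost = 230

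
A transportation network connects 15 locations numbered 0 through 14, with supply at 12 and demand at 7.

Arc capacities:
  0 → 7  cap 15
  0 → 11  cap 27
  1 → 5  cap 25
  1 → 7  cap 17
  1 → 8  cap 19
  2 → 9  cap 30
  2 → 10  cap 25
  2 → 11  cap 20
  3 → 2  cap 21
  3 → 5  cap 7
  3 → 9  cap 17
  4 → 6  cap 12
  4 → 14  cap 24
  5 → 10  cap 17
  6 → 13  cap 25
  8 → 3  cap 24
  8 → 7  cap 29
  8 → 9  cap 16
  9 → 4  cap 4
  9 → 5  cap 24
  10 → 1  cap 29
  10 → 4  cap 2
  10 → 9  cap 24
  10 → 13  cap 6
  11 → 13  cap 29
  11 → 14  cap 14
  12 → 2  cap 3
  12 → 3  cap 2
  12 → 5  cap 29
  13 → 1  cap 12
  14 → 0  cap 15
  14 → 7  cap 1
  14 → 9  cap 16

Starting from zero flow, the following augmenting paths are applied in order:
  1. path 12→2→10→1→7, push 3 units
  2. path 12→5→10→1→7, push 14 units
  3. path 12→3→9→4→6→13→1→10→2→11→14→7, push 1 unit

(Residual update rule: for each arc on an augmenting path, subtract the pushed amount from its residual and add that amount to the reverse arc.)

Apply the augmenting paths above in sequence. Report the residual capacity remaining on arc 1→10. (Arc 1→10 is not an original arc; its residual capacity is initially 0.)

after path 1 (12→2→10→1→7, push 3): res(1,10)=3
after path 2 (12→5→10→1→7, push 14): res(1,10)=17
after path 3 (12→3→9→4→6→13→1→10→2→11→14→7, push 1): res(1,10)=16

Residual capacity of (1,10): 16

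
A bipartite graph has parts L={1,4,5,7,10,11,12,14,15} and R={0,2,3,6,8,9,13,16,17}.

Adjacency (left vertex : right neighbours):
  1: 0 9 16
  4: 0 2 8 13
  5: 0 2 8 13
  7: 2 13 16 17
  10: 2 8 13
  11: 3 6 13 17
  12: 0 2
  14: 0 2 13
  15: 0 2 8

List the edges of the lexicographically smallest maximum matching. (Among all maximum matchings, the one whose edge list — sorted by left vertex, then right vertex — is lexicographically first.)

Lex-smallest maximum matching: {(1,9), (4,0), (5,2), (7,16), (10,8), (11,3), (14,13)}

|M| = 7 (so the lex-smallest maximum matching has 7 edges)
process left vertices in ascending order; for each, take the smallest-labelled available neighbour that still permits 7 edges overall, or leave it unmatched if none does
lex-smallest matching: {1-9, 4-0, 5-2, 7-16, 10-8, 11-3, 14-13}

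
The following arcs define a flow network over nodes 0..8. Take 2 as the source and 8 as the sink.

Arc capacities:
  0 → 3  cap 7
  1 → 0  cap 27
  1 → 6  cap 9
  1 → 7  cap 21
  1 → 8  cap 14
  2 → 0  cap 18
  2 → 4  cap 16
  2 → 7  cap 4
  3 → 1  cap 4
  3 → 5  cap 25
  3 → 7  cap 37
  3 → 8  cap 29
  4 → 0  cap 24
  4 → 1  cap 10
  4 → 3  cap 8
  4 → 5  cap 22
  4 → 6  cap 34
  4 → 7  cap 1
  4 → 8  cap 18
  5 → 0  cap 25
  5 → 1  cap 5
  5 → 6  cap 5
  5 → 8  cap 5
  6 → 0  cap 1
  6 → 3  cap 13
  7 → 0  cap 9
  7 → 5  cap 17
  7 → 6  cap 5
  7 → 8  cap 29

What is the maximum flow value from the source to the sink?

augment #1: 2→4→8 bottleneck 16, total now 16
augment #2: 2→7→8 bottleneck 4, total now 20
augment #3: 2→0→3→8 bottleneck 7, total now 27

Maximum flow value: 27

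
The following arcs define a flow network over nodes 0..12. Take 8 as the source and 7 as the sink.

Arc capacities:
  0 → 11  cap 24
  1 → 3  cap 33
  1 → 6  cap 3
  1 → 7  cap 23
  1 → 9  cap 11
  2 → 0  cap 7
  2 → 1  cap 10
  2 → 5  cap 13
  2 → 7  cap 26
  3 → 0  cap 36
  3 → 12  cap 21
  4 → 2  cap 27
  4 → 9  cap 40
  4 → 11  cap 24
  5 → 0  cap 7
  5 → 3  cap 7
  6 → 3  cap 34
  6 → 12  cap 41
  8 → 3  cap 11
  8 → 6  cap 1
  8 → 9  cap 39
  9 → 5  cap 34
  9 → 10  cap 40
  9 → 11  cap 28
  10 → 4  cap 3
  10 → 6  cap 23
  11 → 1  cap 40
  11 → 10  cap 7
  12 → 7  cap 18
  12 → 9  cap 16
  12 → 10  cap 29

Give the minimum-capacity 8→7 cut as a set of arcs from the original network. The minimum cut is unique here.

Min-cut arcs: {(1,7), (10,4), (12,7)} (total capacity 44)

augment #1: 8→3→12→7 push 11
augment #2: 8→6→12→7 push 1
augment #3: 8→9→11→1→7 push 23
augment #4: 8→9→5→3→12→7 push 6
augment #5: 8→9→10→4→2→7 push 3
max flow = 44; residual-reachable set from 8 gives S-side
cut edges (S→T): {(1,7), (10,4), (12,7)} total cap 44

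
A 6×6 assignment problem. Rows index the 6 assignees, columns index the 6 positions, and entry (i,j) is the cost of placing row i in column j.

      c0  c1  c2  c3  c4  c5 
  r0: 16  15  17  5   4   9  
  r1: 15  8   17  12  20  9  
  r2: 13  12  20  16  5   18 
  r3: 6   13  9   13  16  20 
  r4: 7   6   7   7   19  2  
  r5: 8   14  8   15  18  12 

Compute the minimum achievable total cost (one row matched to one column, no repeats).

Minimum assignment cost: 34

optimal assignment: row0→col3 (cost 5), row1→col1 (cost 8), row2→col4 (cost 5), row3→col0 (cost 6), row4→col5 (cost 2), row5→col2 (cost 8)
total = 5 + 8 + 5 + 6 + 2 + 8 = 34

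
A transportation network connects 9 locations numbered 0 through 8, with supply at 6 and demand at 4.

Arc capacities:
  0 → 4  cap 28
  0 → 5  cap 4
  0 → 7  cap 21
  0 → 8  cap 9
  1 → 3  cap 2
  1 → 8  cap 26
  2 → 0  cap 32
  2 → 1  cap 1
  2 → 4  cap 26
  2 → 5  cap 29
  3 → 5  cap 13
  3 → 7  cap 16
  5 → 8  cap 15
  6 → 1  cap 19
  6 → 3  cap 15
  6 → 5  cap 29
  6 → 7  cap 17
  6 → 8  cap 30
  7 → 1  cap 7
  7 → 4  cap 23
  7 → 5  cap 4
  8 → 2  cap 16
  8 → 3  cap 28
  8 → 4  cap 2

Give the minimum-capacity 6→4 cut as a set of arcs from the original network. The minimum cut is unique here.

augment #1: 6→7→4 push 17
augment #2: 6→8→4 push 2
augment #3: 6→3→7→4 push 6
augment #4: 6→8→2→4 push 16
max flow = 41; residual-reachable set from 6 gives S-side
cut edges (S→T): {(7,4), (8,2), (8,4)} total cap 41

Min-cut arcs: {(7,4), (8,2), (8,4)} (total capacity 41)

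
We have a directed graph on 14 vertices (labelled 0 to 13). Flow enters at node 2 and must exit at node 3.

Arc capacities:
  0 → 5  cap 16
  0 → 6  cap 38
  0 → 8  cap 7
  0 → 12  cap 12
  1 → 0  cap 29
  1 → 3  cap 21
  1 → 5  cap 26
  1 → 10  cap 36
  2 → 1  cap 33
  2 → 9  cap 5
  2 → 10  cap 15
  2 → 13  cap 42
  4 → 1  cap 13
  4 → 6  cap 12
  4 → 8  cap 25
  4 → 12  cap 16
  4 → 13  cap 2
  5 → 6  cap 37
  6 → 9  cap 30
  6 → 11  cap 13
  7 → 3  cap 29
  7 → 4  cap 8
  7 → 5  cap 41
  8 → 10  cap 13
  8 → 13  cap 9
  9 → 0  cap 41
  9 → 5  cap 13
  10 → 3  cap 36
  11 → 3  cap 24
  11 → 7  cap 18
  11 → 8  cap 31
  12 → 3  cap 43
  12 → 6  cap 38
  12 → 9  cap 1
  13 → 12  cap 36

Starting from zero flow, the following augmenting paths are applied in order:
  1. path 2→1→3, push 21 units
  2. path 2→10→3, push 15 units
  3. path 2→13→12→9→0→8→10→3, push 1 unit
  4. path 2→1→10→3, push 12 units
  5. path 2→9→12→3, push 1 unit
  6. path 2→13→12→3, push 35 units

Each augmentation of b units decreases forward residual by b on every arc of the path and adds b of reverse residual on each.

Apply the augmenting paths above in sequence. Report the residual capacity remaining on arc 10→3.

after path 1 (2→1→3, push 21): res(10,3)=36
after path 2 (2→10→3, push 15): res(10,3)=21
after path 3 (2→13→12→9→0→8→10→3, push 1): res(10,3)=20
after path 4 (2→1→10→3, push 12): res(10,3)=8
after path 5 (2→9→12→3, push 1): res(10,3)=8
after path 6 (2→13→12→3, push 35): res(10,3)=8

Residual capacity of (10,3): 8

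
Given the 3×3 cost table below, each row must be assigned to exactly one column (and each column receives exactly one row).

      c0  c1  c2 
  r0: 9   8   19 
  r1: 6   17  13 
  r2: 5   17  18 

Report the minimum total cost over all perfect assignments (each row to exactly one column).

Minimum assignment cost: 26

optimal assignment: row0→col1 (cost 8), row1→col2 (cost 13), row2→col0 (cost 5)
total = 8 + 13 + 5 = 26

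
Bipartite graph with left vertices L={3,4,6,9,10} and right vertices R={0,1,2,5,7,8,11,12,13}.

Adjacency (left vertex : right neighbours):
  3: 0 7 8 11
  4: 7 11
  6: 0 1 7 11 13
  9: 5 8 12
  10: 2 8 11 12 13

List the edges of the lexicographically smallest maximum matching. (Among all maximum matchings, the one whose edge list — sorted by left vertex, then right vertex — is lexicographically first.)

|M| = 5 (so the lex-smallest maximum matching has 5 edges)
process left vertices in ascending order; for each, take the smallest-labelled available neighbour that still permits 5 edges overall, or leave it unmatched if none does
lex-smallest matching: {3-0, 4-7, 6-1, 9-5, 10-2}

Lex-smallest maximum matching: {(3,0), (4,7), (6,1), (9,5), (10,2)}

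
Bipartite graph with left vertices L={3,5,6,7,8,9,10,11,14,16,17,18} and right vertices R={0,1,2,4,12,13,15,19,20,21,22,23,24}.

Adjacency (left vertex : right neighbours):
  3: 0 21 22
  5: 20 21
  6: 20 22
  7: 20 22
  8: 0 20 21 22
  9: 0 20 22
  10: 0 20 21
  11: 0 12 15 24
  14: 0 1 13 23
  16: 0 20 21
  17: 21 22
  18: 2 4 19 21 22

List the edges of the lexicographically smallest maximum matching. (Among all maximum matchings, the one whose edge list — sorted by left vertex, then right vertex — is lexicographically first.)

Lex-smallest maximum matching: {(3,0), (5,20), (6,22), (8,21), (11,12), (14,1), (18,2)}

|M| = 7 (so the lex-smallest maximum matching has 7 edges)
process left vertices in ascending order; for each, take the smallest-labelled available neighbour that still permits 7 edges overall, or leave it unmatched if none does
lex-smallest matching: {3-0, 5-20, 6-22, 8-21, 11-12, 14-1, 18-2}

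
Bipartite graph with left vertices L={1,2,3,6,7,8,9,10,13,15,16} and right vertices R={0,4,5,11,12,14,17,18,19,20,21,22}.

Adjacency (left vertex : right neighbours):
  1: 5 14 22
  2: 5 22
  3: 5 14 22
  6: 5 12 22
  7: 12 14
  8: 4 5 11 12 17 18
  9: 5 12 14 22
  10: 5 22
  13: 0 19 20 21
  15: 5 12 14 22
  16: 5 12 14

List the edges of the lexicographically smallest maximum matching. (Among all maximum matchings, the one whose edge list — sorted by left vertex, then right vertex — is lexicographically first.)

|M| = 6 (so the lex-smallest maximum matching has 6 edges)
process left vertices in ascending order; for each, take the smallest-labelled available neighbour that still permits 6 edges overall, or leave it unmatched if none does
lex-smallest matching: {1-5, 2-22, 3-14, 6-12, 8-4, 13-0}

Lex-smallest maximum matching: {(1,5), (2,22), (3,14), (6,12), (8,4), (13,0)}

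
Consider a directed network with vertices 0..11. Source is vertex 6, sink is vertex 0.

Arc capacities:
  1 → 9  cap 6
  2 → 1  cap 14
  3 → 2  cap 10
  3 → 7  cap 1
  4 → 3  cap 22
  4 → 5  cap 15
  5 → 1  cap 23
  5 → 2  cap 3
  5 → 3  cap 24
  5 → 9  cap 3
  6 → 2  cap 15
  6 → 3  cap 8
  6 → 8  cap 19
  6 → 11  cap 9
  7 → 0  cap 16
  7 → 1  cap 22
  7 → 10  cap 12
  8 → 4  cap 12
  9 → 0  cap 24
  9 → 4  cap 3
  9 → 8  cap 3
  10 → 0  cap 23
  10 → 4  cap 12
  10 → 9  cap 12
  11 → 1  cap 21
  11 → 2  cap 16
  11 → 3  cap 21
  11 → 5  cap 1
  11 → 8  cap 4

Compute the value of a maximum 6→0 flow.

Maximum flow value: 10

augment #1: 6→3→7→0 bottleneck 1, total now 1
augment #2: 6→2→1→9→0 bottleneck 6, total now 7
augment #3: 6→11→5→9→0 bottleneck 1, total now 8
augment #4: 6→8→4→5→9→0 bottleneck 2, total now 10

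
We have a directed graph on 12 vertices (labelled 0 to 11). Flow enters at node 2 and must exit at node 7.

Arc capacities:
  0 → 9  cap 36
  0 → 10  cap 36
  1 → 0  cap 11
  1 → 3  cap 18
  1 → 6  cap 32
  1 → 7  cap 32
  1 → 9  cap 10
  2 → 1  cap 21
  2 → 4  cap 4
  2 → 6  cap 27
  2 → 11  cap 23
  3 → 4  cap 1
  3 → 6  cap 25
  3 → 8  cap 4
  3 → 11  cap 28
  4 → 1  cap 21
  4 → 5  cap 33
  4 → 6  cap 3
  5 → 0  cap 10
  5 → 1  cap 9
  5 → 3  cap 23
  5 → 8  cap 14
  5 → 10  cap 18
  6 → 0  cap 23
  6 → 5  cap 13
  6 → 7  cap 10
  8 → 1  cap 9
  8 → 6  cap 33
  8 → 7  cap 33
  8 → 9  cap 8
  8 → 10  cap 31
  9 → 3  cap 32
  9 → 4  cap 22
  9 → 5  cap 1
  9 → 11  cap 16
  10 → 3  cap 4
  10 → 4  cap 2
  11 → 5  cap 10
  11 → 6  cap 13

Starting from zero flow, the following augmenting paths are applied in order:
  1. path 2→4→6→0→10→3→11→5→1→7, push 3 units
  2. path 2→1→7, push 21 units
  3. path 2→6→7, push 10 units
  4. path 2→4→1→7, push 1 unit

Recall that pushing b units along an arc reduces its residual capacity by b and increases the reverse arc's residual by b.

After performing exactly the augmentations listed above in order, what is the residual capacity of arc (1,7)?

Residual capacity of (1,7): 7

after path 1 (2→4→6→0→10→3→11→5→1→7, push 3): res(1,7)=29
after path 2 (2→1→7, push 21): res(1,7)=8
after path 3 (2→6→7, push 10): res(1,7)=8
after path 4 (2→4→1→7, push 1): res(1,7)=7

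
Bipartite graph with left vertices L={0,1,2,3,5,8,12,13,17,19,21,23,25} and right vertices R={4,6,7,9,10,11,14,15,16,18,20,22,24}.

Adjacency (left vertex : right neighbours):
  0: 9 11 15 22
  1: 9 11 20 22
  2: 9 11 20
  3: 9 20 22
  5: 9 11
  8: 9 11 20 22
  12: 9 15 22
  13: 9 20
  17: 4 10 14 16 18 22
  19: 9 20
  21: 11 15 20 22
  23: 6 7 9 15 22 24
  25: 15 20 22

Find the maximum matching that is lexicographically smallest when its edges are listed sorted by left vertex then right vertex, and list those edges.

Lex-smallest maximum matching: {(0,9), (1,11), (2,20), (3,22), (12,15), (17,4), (23,6)}

|M| = 7 (so the lex-smallest maximum matching has 7 edges)
process left vertices in ascending order; for each, take the smallest-labelled available neighbour that still permits 7 edges overall, or leave it unmatched if none does
lex-smallest matching: {0-9, 1-11, 2-20, 3-22, 12-15, 17-4, 23-6}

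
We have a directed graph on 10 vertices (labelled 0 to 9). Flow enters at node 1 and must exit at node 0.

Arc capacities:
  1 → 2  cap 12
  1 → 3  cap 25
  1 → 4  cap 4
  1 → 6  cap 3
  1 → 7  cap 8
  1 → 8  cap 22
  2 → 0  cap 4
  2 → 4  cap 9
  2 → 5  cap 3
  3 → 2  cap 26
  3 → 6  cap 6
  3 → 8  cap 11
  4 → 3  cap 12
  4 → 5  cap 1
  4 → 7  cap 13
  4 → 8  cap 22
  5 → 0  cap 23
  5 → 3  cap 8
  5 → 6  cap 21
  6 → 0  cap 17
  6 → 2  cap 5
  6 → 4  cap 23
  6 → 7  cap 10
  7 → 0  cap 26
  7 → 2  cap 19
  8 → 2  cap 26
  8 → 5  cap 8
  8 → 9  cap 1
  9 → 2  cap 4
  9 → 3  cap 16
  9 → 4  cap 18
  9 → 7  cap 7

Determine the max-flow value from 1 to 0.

Maximum flow value: 46

augment #1: 1→2→0 bottleneck 4, total now 4
augment #2: 1→6→0 bottleneck 3, total now 7
augment #3: 1→7→0 bottleneck 8, total now 15
augment #4: 1→2→5→0 bottleneck 3, total now 18
augment #5: 1→3→6→0 bottleneck 6, total now 24
augment #6: 1→4→5→0 bottleneck 1, total now 25
augment #7: 1→4→7→0 bottleneck 3, total now 28
augment #8: 1→8→5→0 bottleneck 8, total now 36
augment #9: 1→2→4→7→0 bottleneck 5, total now 41
augment #10: 1→8→9→7→0 bottleneck 1, total now 42
augment #11: 1→3→2→4→7→0 bottleneck 4, total now 46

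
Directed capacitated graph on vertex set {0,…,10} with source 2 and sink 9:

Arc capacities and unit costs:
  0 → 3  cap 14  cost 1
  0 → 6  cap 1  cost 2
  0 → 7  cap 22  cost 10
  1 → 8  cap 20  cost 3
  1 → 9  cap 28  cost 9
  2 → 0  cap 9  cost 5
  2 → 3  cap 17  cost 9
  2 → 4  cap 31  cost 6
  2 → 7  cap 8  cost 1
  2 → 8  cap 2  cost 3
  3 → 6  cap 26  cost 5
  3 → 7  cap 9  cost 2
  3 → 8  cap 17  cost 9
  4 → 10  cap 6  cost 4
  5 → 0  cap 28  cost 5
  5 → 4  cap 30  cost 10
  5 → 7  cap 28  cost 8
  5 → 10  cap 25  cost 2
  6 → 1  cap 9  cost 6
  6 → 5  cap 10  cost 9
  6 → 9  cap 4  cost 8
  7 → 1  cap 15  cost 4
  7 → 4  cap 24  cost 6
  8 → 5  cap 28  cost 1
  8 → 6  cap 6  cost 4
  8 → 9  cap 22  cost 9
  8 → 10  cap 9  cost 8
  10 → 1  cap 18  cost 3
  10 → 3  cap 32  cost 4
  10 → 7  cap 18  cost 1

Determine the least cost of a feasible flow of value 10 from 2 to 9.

shortest-cost path #1: 2→8→9 push 2 @ unit cost 12 (adds 24)
shortest-cost path #2: 2→7→1→9 push 8 @ unit cost 14 (adds 112)
total cost = 136

Minimum cost for 10 units: 136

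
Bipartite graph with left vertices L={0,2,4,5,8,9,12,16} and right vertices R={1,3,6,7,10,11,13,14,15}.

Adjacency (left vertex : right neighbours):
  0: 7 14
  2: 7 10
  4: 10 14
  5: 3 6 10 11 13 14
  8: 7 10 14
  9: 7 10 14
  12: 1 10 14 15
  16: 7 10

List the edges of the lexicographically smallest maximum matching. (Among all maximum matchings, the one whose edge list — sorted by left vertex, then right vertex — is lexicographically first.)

Lex-smallest maximum matching: {(0,7), (2,10), (4,14), (5,3), (12,1)}

|M| = 5 (so the lex-smallest maximum matching has 5 edges)
process left vertices in ascending order; for each, take the smallest-labelled available neighbour that still permits 5 edges overall, or leave it unmatched if none does
lex-smallest matching: {0-7, 2-10, 4-14, 5-3, 12-1}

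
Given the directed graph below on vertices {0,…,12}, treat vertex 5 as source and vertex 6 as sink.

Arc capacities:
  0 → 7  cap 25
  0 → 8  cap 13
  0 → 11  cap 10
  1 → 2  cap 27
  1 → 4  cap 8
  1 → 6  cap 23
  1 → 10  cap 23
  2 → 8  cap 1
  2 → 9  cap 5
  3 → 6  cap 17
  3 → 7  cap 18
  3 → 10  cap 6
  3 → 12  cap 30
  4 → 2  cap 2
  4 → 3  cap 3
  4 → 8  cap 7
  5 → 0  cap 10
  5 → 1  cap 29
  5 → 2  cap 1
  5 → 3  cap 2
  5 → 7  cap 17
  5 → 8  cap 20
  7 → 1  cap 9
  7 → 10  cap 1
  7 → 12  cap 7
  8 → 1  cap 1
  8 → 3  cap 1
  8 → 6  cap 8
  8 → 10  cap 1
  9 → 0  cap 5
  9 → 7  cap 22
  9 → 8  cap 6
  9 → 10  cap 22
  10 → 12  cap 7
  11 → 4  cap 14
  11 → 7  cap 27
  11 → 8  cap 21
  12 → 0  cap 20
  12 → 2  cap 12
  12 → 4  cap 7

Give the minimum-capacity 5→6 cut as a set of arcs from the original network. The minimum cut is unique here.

augment #1: 5→1→6 push 23
augment #2: 5→3→6 push 2
augment #3: 5→8→6 push 8
augment #4: 5→8→3→6 push 1
augment #5: 5→1→4→3→6 push 3
max flow = 37; residual-reachable set from 5 gives S-side
cut edges (S→T): {(1,6), (4,3), (5,3), (8,3), (8,6)} total cap 37

Min-cut arcs: {(1,6), (4,3), (5,3), (8,3), (8,6)} (total capacity 37)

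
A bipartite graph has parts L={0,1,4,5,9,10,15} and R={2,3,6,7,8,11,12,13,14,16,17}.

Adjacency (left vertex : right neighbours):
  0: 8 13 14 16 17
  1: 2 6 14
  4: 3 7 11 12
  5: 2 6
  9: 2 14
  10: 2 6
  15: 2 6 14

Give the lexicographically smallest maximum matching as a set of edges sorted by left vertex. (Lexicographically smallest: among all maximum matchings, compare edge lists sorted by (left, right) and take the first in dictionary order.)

Lex-smallest maximum matching: {(0,8), (1,2), (4,3), (5,6), (9,14)}

|M| = 5 (so the lex-smallest maximum matching has 5 edges)
process left vertices in ascending order; for each, take the smallest-labelled available neighbour that still permits 5 edges overall, or leave it unmatched if none does
lex-smallest matching: {0-8, 1-2, 4-3, 5-6, 9-14}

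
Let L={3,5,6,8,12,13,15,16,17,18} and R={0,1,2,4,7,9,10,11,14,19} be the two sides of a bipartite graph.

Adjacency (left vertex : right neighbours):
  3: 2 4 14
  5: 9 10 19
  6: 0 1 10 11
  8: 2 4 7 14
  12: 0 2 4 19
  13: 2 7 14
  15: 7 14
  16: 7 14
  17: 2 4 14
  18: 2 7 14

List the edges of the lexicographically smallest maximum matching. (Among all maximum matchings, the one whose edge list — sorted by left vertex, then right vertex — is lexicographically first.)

|M| = 7 (so the lex-smallest maximum matching has 7 edges)
process left vertices in ascending order; for each, take the smallest-labelled available neighbour that still permits 7 edges overall, or leave it unmatched if none does
lex-smallest matching: {3-2, 5-9, 6-0, 8-4, 12-19, 13-7, 15-14}

Lex-smallest maximum matching: {(3,2), (5,9), (6,0), (8,4), (12,19), (13,7), (15,14)}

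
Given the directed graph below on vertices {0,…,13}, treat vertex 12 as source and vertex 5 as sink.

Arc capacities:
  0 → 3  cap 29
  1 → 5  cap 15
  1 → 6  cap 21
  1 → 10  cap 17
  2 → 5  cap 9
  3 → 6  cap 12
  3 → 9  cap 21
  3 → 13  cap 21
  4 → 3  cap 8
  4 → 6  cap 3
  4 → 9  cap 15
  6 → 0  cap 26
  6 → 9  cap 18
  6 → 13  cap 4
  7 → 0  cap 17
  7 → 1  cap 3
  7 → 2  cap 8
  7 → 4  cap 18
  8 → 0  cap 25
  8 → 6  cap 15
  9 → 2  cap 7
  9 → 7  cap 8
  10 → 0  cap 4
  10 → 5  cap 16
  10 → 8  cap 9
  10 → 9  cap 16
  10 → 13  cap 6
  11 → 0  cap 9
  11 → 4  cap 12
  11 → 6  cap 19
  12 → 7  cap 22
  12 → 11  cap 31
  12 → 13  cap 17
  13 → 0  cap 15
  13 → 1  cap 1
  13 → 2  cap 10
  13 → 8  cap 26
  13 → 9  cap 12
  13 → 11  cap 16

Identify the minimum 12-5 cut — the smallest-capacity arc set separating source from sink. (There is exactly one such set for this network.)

augment #1: 12→7→1→5 push 3
augment #2: 12→7→2→5 push 8
augment #3: 12→13→1→5 push 1
augment #4: 12→13→2→5 push 1
max flow = 13; residual-reachable set from 12 gives S-side
cut edges (S→T): {(2,5), (7,1), (13,1)} total cap 13

Min-cut arcs: {(2,5), (7,1), (13,1)} (total capacity 13)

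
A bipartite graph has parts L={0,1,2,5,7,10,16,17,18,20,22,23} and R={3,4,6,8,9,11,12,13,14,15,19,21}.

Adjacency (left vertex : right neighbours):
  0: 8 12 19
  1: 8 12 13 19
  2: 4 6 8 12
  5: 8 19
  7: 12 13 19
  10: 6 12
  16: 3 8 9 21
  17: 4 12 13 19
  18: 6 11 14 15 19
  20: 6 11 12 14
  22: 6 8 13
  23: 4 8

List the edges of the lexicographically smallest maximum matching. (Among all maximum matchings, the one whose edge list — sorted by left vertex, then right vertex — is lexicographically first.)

Lex-smallest maximum matching: {(0,8), (1,12), (2,4), (5,19), (7,13), (10,6), (16,3), (18,11), (20,14)}

|M| = 9 (so the lex-smallest maximum matching has 9 edges)
process left vertices in ascending order; for each, take the smallest-labelled available neighbour that still permits 9 edges overall, or leave it unmatched if none does
lex-smallest matching: {0-8, 1-12, 2-4, 5-19, 7-13, 10-6, 16-3, 18-11, 20-14}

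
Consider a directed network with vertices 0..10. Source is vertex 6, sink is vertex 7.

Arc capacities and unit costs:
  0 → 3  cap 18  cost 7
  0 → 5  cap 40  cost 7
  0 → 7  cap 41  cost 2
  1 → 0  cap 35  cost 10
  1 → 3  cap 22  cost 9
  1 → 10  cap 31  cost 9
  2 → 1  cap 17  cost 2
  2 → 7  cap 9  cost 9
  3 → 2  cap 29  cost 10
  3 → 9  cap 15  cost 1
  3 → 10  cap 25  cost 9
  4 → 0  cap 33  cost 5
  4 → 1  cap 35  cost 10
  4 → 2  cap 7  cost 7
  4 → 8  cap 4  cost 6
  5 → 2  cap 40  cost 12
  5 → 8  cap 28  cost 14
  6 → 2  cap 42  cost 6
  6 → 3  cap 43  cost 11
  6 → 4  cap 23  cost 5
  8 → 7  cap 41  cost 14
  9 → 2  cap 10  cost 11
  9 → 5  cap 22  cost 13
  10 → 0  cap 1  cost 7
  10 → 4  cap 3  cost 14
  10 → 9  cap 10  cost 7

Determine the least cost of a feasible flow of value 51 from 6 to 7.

shortest-cost path #1: 6→4→0→7 push 23 @ unit cost 12 (adds 276)
shortest-cost path #2: 6→2→7 push 9 @ unit cost 15 (adds 135)
shortest-cost path #3: 6→2→1→0→7 push 17 @ unit cost 20 (adds 340)
shortest-cost path #4: 6→3→10→0→7 push 1 @ unit cost 29 (adds 29)
shortest-cost path #5: 6→3→9→5→8→7 push 1 @ unit cost 53 (adds 53)
total cost = 833

Minimum cost for 51 units: 833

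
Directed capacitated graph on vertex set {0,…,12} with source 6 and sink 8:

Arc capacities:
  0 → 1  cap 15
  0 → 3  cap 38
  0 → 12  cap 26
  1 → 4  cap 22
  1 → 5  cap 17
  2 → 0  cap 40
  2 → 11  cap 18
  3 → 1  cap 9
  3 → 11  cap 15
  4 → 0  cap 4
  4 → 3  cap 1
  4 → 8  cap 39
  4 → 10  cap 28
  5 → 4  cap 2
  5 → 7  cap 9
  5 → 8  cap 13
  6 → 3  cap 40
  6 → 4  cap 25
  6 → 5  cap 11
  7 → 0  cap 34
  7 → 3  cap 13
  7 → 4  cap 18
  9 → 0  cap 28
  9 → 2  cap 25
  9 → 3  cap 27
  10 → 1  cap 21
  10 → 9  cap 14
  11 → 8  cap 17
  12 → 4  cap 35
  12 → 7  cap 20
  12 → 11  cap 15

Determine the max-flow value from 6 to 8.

Maximum flow value: 60

augment #1: 6→4→8 bottleneck 25, total now 25
augment #2: 6→5→8 bottleneck 11, total now 36
augment #3: 6→3→11→8 bottleneck 15, total now 51
augment #4: 6→3→1→4→8 bottleneck 9, total now 60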